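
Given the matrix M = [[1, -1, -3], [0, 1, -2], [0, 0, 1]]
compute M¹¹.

M = I + N where N = [[0, -1, -3], [0, 0, -2], [0, 0, 0]] is strictly upper-triangular, so N³ = 0.
(I + N)¹¹ = I + 11·N + 55·N² = [[1, -11, 77], [0, 1, -22], [0, 0, 1]].

[[1, -11, 77], [0, 1, -22], [0, 0, 1]]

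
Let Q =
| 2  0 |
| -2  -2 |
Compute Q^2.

[[4, 0], [0, 4]]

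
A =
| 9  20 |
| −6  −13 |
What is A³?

[[129, 260], [−78, −157]]

tr A = −4 and det A = 3, so the characteristic polynomial is λ² − (−4)λ + (3) with roots −1 and −3.
Eigenvectors give P = [[−2, −5], [1, 3]] with P⁻¹ = [[−3, −5], [1, 2]], and A = P·diag(−1, −3)·P⁻¹.
Then A³ = P·diag(−1, −27)·P⁻¹ = [[2, 135], [−1, −81]] · [[−3, −5], [1, 2]] = [[129, 260], [−78, −157]].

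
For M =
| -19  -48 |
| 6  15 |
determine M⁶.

[[6553, 17472], [-2184, -5823]]

tr M = -4 and det M = 3, so the characteristic polynomial is λ² − (-4)λ + (3) with roots -3 and -1.
Eigenvectors give P = [[-3, -8], [1, 3]] with P⁻¹ = [[-3, -8], [1, 3]], and M = P·diag(-3, -1)·P⁻¹.
Then M⁶ = P·diag(729, 1)·P⁻¹ = [[-2187, -8], [729, 3]] · [[-3, -8], [1, 3]] = [[6553, 17472], [-2184, -5823]].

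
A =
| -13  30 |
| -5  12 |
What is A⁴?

tr A = -1 and det A = -6, so the characteristic polynomial is λ² − (-1)λ + (-6) with roots -3 and 2.
Eigenvectors give P = [[3, 2], [1, 1]] with P⁻¹ = [[1, -2], [-1, 3]], and A = P·diag(-3, 2)·P⁻¹.
Then A⁴ = P·diag(81, 16)·P⁻¹ = [[243, 32], [81, 16]] · [[1, -2], [-1, 3]] = [[211, -390], [65, -114]].

[[211, -390], [65, -114]]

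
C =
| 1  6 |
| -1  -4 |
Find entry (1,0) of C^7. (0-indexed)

tr C = -3 and det C = 2, so the characteristic polynomial is λ² − (-3)λ + (2) with roots -1 and -2.
Eigenvectors give P = [[3, 2], [-1, -1]] with P⁻¹ = [[1, 2], [-1, -3]], and C = P·diag(-1, -2)·P⁻¹.
Then C^7 = P·diag(-1, -128)·P⁻¹ = [[-3, -256], [1, 128]] · [[1, 2], [-1, -3]] = [[253, 762], [-127, -382]].

-127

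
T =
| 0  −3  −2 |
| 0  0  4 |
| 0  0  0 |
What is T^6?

T is strictly triangular, hence nilpotent: T^3 = 0, so T^6 = 0.

[[0, 0, 0], [0, 0, 0], [0, 0, 0]]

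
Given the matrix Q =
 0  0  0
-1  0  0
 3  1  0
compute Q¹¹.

[[0, 0, 0], [0, 0, 0], [0, 0, 0]]

Q is strictly triangular, hence nilpotent: Q³ = 0, so Q¹¹ = 0.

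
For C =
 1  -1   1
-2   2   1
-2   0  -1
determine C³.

C² = [[1, -3, -1], [-8, 6, -1], [0, 2, -1]]
C³ = [[9, -7, -1], [-18, 20, -1], [-2, 4, 3]]

[[9, -7, -1], [-18, 20, -1], [-2, 4, 3]]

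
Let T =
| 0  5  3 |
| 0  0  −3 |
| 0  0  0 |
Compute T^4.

T is strictly triangular, hence nilpotent: T^3 = 0, so T^4 = 0.

[[0, 0, 0], [0, 0, 0], [0, 0, 0]]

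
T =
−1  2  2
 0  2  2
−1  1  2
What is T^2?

[[−1, 4, 6], [−2, 6, 8], [−1, 2, 4]]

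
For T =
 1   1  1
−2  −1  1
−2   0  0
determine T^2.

[[−3, 0, 2], [−2, −1, −3], [−2, −2, −2]]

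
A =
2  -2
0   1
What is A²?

[[4, -6], [0, 1]]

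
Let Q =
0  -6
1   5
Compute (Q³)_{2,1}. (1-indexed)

19

tr Q = 5 and det Q = 6, so the characteristic polynomial is λ² − (5)λ + (6) with roots 2 and 3.
Eigenvectors give P = [[3, -2], [-1, 1]] with P⁻¹ = [[1, 2], [1, 3]], and Q = P·diag(2, 3)·P⁻¹.
Then Q³ = P·diag(8, 27)·P⁻¹ = [[24, -54], [-8, 27]] · [[1, 2], [1, 3]] = [[-30, -114], [19, 65]].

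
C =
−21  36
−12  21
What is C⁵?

[[−1701, 2916], [−972, 1701]]

tr C = 0 and det C = −9, so the characteristic polynomial is λ² − (0)λ + (−9) with roots −3 and 3.
Eigenvectors give P = [[−2, −3], [−1, −2]] with P⁻¹ = [[−2, 3], [1, −2]], and C = P·diag(−3, 3)·P⁻¹.
Then C⁵ = P·diag(−243, 243)·P⁻¹ = [[486, −729], [243, −486]] · [[−2, 3], [1, −2]] = [[−1701, 2916], [−972, 1701]].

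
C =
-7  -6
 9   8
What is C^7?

tr C = 1 and det C = -2, so the characteristic polynomial is λ² − (1)λ + (-2) with roots -1 and 2.
Eigenvectors give P = [[-1, 2], [1, -3]] with P⁻¹ = [[-3, -2], [-1, -1]], and C = P·diag(-1, 2)·P⁻¹.
Then C^7 = P·diag(-1, 128)·P⁻¹ = [[1, 256], [-1, -384]] · [[-3, -2], [-1, -1]] = [[-259, -258], [387, 386]].

[[-259, -258], [387, 386]]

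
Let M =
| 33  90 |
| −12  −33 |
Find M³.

[[297, 810], [−108, −297]]

tr M = 0 and det M = −9, so the characteristic polynomial is λ² − (0)λ + (−9) with roots −3 and 3.
Eigenvectors give P = [[−5, −3], [2, 1]] with P⁻¹ = [[1, 3], [−2, −5]], and M = P·diag(−3, 3)·P⁻¹.
Then M³ = P·diag(−27, 27)·P⁻¹ = [[135, −81], [−54, 27]] · [[1, 3], [−2, −5]] = [[297, 810], [−108, −297]].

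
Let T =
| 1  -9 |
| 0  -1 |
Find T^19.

[[1, -9], [0, -1]]

T² = I (check: tr T = 0 and det T = -1), so T^19 = T since 19 is odd.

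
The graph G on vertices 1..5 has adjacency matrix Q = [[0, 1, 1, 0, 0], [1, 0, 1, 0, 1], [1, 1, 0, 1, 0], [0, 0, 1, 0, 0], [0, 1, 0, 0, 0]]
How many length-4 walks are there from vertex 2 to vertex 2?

12

The number of length-4 walks from vertex 2 to vertex 2 is entry (2,2) of Q⁴, where Q is the adjacency matrix.
Q² = [[2, 1, 1, 1, 1], [1, 3, 1, 1, 0], [1, 1, 3, 0, 1], [1, 1, 0, 1, 0], [1, 0, 1, 0, 1]]
Q³ = [[2, 4, 4, 1, 1], [4, 2, 5, 1, 3], [4, 5, 2, 3, 1], [1, 1, 3, 0, 1], [1, 3, 1, 1, 0]]
Q⁴ = [[8, 7, 7, 4, 4], [7, 12, 7, 5, 2], [7, 7, 12, 2, 5], [4, 5, 2, 3, 1], [4, 2, 5, 1, 3]]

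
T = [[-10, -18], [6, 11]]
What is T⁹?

[[-1540, -3078], [1026, 2051]]

tr T = 1 and det T = -2, so the characteristic polynomial is λ² − (1)λ + (-2) with roots -1 and 2.
Eigenvectors give P = [[-2, 3], [1, -2]] with P⁻¹ = [[-2, -3], [-1, -2]], and T = P·diag(-1, 2)·P⁻¹.
Then T⁹ = P·diag(-1, 512)·P⁻¹ = [[2, 1536], [-1, -1024]] · [[-2, -3], [-1, -2]] = [[-1540, -3078], [1026, 2051]].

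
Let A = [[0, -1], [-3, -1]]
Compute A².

[[3, 1], [3, 4]]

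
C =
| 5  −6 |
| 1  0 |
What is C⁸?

tr C = 5 and det C = 6, so the characteristic polynomial is λ² − (5)λ + (6) with roots 2 and 3.
Eigenvectors give P = [[2, −3], [1, −1]] with P⁻¹ = [[−1, 3], [−1, 2]], and C = P·diag(2, 3)·P⁻¹.
Then C⁸ = P·diag(256, 6561)·P⁻¹ = [[512, −19683], [256, −6561]] · [[−1, 3], [−1, 2]] = [[19171, −37830], [6305, −12354]].

[[19171, −37830], [6305, −12354]]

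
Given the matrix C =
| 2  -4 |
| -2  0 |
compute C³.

C² = [[12, -8], [-4, 8]]
C³ = [[40, -48], [-24, 16]]

[[40, -48], [-24, 16]]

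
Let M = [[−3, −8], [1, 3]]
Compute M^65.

[[−3, −8], [1, 3]]

M² = I (check: tr M = 0 and det M = −1), so M^65 = M since 65 is odd.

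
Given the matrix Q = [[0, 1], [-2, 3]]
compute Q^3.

[[-6, 7], [-14, 15]]

Q^2 = [[-2, 3], [-6, 7]]
Q^3 = [[-6, 7], [-14, 15]]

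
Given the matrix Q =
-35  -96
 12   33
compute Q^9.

tr Q = -2 and det Q = -3, so the characteristic polynomial is λ² − (-2)λ + (-3) with roots 1 and -3.
Eigenvectors give P = [[-8, -3], [3, 1]] with P⁻¹ = [[1, 3], [-3, -8]], and Q = P·diag(1, -3)·P⁻¹.
Then Q^9 = P·diag(1, -19683)·P⁻¹ = [[-8, 59049], [3, -19683]] · [[1, 3], [-3, -8]] = [[-177155, -472416], [59052, 157473]].

[[-177155, -472416], [59052, 157473]]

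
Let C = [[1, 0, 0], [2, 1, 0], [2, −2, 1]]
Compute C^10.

C = I + N where N = [[0, 0, 0], [2, 0, 0], [2, −2, 0]] is strictly lower-triangular, so N^3 = 0.
(I + N)^10 = I + 10·N + 45·N^2 = [[1, 0, 0], [20, 1, 0], [−160, −20, 1]].

[[1, 0, 0], [20, 1, 0], [−160, −20, 1]]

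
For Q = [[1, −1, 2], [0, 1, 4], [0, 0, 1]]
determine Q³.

[[1, −3, −6], [0, 1, 12], [0, 0, 1]]

Q = I + N where N = [[0, −1, 2], [0, 0, 4], [0, 0, 0]] is strictly upper-triangular, so N³ = 0.
(I + N)³ = I + 3·N + 3·N² = [[1, −3, −6], [0, 1, 12], [0, 0, 1]].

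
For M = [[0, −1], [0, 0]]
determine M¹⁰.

M is strictly triangular, hence nilpotent: M² = 0, so M¹⁰ = 0.

[[0, 0], [0, 0]]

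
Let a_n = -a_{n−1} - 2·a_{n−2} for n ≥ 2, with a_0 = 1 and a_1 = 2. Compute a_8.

-8

With companion matrix Q = [[-1, -2], [1, 0]], [a_n, a_{n−1}]ᵀ = Q·[a_{n−1}, a_{n−2}]ᵀ, so [a_8, a_7]ᵀ = Q⁷·[a_1, a_0]ᵀ.
Q⁷ = [[3, -14], [7, 10]], giving [a_8, a_7]ᵀ = [[-8], [24]].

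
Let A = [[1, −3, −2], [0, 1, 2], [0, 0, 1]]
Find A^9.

[[1, −27, −234], [0, 1, 18], [0, 0, 1]]

A = I + N where N = [[0, −3, −2], [0, 0, 2], [0, 0, 0]] is strictly upper-triangular, so N^3 = 0.
(I + N)^9 = I + 9·N + 36·N^2 = [[1, −27, −234], [0, 1, 18], [0, 0, 1]].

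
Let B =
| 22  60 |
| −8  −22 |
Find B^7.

[[1408, 3840], [−512, −1408]]

tr B = 0 and det B = −4, so the characteristic polynomial is λ² − (0)λ + (−4) with roots −2 and 2.
Eigenvectors give P = [[−5, −3], [2, 1]] with P⁻¹ = [[1, 3], [−2, −5]], and B = P·diag(−2, 2)·P⁻¹.
Then B^7 = P·diag(−128, 128)·P⁻¹ = [[640, −384], [−256, 128]] · [[1, 3], [−2, −5]] = [[1408, 3840], [−512, −1408]].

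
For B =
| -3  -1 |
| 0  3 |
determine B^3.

[[-27, -9], [0, 27]]

B^2 = [[9, 0], [0, 9]]
B^3 = [[-27, -9], [0, 27]]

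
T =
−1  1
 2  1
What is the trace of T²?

6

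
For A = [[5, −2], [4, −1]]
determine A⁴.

[[161, −80], [160, −79]]

tr A = 4 and det A = 3, so the characteristic polynomial is λ² − (4)λ + (3) with roots 1 and 3.
Eigenvectors give P = [[−1, 1], [−2, 1]] with P⁻¹ = [[1, −1], [2, −1]], and A = P·diag(1, 3)·P⁻¹.
Then A⁴ = P·diag(1, 81)·P⁻¹ = [[−1, 81], [−2, 81]] · [[1, −1], [2, −1]] = [[161, −80], [160, −79]].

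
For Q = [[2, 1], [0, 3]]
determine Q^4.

[[16, 65], [0, 81]]

Q^2 = [[4, 5], [0, 9]]
Q^3 = [[8, 19], [0, 27]]
Q^4 = [[16, 65], [0, 81]]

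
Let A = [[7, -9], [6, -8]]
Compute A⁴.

[[-29, 45], [-30, 46]]

tr A = -1 and det A = -2, so the characteristic polynomial is λ² − (-1)λ + (-2) with roots -2 and 1.
Eigenvectors give P = [[1, -3], [1, -2]] with P⁻¹ = [[-2, 3], [-1, 1]], and A = P·diag(-2, 1)·P⁻¹.
Then A⁴ = P·diag(16, 1)·P⁻¹ = [[16, -3], [16, -2]] · [[-2, 3], [-1, 1]] = [[-29, 45], [-30, 46]].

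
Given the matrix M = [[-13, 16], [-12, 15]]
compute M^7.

tr M = 2 and det M = -3, so the characteristic polynomial is λ² − (2)λ + (-3) with roots -1 and 3.
Eigenvectors give P = [[4, 1], [3, 1]] with P⁻¹ = [[1, -1], [-3, 4]], and M = P·diag(-1, 3)·P⁻¹.
Then M^7 = P·diag(-1, 2187)·P⁻¹ = [[-4, 2187], [-3, 2187]] · [[1, -1], [-3, 4]] = [[-6565, 8752], [-6564, 8751]].

[[-6565, 8752], [-6564, 8751]]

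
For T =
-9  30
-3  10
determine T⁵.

[[-9, 30], [-3, 10]]

T² = T (a projection; rank 1, trace 1), so T⁵ = T.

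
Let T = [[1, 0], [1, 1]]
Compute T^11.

T = I + N where N = [[0, 0], [1, 0]] is strictly lower-triangular, so N^2 = 0.
(I + N)^11 = I + 11·N = [[1, 0], [11, 1]].

[[1, 0], [11, 1]]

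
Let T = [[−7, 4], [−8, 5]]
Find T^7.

[[−4375, 2188], [−4376, 2189]]

tr T = −2 and det T = −3, so the characteristic polynomial is λ² − (−2)λ + (−3) with roots 1 and −3.
Eigenvectors give P = [[−1, 1], [−2, 1]] with P⁻¹ = [[1, −1], [2, −1]], and T = P·diag(1, −3)·P⁻¹.
Then T^7 = P·diag(1, −2187)·P⁻¹ = [[−1, −2187], [−2, −2187]] · [[1, −1], [2, −1]] = [[−4375, 2188], [−4376, 2189]].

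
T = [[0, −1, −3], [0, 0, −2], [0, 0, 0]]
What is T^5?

[[0, 0, 0], [0, 0, 0], [0, 0, 0]]

T is strictly triangular, hence nilpotent: T^3 = 0, so T^5 = 0.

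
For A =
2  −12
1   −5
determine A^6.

tr A = −3 and det A = 2, so the characteristic polynomial is λ² − (−3)λ + (2) with roots −1 and −2.
Eigenvectors give P = [[−4, −3], [−1, −1]] with P⁻¹ = [[−1, 3], [1, −4]], and A = P·diag(−1, −2)·P⁻¹.
Then A^6 = P·diag(1, 64)·P⁻¹ = [[−4, −192], [−1, −64]] · [[−1, 3], [1, −4]] = [[−188, 756], [−63, 253]].

[[−188, 756], [−63, 253]]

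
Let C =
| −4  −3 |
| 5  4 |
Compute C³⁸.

C² = I (check: tr C = 0 and det C = −1), so C³⁸ = I since 38 is even.

[[1, 0], [0, 1]]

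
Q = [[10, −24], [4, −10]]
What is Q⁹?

[[2560, −6144], [1024, −2560]]

tr Q = 0 and det Q = −4, so the characteristic polynomial is λ² − (0)λ + (−4) with roots −2 and 2.
Eigenvectors give P = [[−2, 3], [−1, 1]] with P⁻¹ = [[1, −3], [1, −2]], and Q = P·diag(−2, 2)·P⁻¹.
Then Q⁹ = P·diag(−512, 512)·P⁻¹ = [[1024, 1536], [512, 512]] · [[1, −3], [1, −2]] = [[2560, −6144], [1024, −2560]].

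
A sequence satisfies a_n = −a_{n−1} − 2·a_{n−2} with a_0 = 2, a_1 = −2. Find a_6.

14

With companion matrix B = [[−1, −2], [1, 0]], [a_n, a_{n−1}]ᵀ = B·[a_{n−1}, a_{n−2}]ᵀ, so [a_6, a_5]ᵀ = B⁵·[a_1, a_0]ᵀ.
B⁵ = [[−5, 2], [−1, −6]], giving [a_6, a_5]ᵀ = [[14], [−10]].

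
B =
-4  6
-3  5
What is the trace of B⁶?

tr B = 1 and det B = -2, so the characteristic polynomial is λ² − (1)λ + (-2) with roots -1 and 2.
Eigenvectors give P = [[2, 1], [1, 1]] with P⁻¹ = [[1, -1], [-1, 2]], and B = P·diag(-1, 2)·P⁻¹.
Then B⁶ = P·diag(1, 64)·P⁻¹ = [[2, 64], [1, 64]] · [[1, -1], [-1, 2]] = [[-62, 126], [-63, 127]].

65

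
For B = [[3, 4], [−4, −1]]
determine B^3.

[[−53, −36], [36, −17]]

B^2 = [[−7, 8], [−8, −15]]
B^3 = [[−53, −36], [36, −17]]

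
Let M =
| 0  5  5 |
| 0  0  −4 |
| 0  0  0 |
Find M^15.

[[0, 0, 0], [0, 0, 0], [0, 0, 0]]

M is strictly triangular, hence nilpotent: M^3 = 0, so M^15 = 0.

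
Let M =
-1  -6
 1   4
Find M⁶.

[[-125, -378], [63, 190]]

tr M = 3 and det M = 2, so the characteristic polynomial is λ² − (3)λ + (2) with roots 1 and 2.
Eigenvectors give P = [[-3, -2], [1, 1]] with P⁻¹ = [[-1, -2], [1, 3]], and M = P·diag(1, 2)·P⁻¹.
Then M⁶ = P·diag(1, 64)·P⁻¹ = [[-3, -128], [1, 64]] · [[-1, -2], [1, 3]] = [[-125, -378], [63, 190]].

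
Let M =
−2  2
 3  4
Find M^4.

M^2 = [[10, 4], [6, 22]]
M^3 = [[−8, 36], [54, 100]]
M^4 = [[124, 128], [192, 508]]

[[124, 128], [192, 508]]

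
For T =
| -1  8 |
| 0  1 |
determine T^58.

[[1, 0], [0, 1]]

T² = I (check: tr T = 0 and det T = -1), so T^58 = I since 58 is even.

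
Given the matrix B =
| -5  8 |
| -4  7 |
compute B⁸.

tr B = 2 and det B = -3, so the characteristic polynomial is λ² − (2)λ + (-3) with roots -1 and 3.
Eigenvectors give P = [[2, -1], [1, -1]] with P⁻¹ = [[1, -1], [1, -2]], and B = P·diag(-1, 3)·P⁻¹.
Then B⁸ = P·diag(1, 6561)·P⁻¹ = [[2, -6561], [1, -6561]] · [[1, -1], [1, -2]] = [[-6559, 13120], [-6560, 13121]].

[[-6559, 13120], [-6560, 13121]]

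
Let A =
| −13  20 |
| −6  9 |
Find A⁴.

tr A = −4 and det A = 3, so the characteristic polynomial is λ² − (−4)λ + (3) with roots −3 and −1.
Eigenvectors give P = [[2, 5], [1, 3]] with P⁻¹ = [[3, −5], [−1, 2]], and A = P·diag(−3, −1)·P⁻¹.
Then A⁴ = P·diag(81, 1)·P⁻¹ = [[162, 5], [81, 3]] · [[3, −5], [−1, 2]] = [[481, −800], [240, −399]].

[[481, −800], [240, −399]]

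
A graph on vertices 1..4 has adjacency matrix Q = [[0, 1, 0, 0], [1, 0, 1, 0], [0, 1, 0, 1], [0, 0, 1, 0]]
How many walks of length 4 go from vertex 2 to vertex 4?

The number of length-4 walks from vertex 2 to vertex 4 is entry (2,4) of Q^4, where Q is the adjacency matrix.
Q^2 = [[1, 0, 1, 0], [0, 2, 0, 1], [1, 0, 2, 0], [0, 1, 0, 1]]
Q^3 = [[0, 2, 0, 1], [2, 0, 3, 0], [0, 3, 0, 2], [1, 0, 2, 0]]
Q^4 = [[2, 0, 3, 0], [0, 5, 0, 3], [3, 0, 5, 0], [0, 3, 0, 2]]

3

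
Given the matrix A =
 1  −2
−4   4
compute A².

[[9, −10], [−20, 24]]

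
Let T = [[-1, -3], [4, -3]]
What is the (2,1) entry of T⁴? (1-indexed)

224

T² = [[-11, 12], [-16, -3]]
T³ = [[59, -3], [4, 57]]
T⁴ = [[-71, -168], [224, -183]]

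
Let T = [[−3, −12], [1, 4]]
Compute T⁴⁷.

T² = T (a projection; rank 1, trace 1), so T⁴⁷ = T.

[[−3, −12], [1, 4]]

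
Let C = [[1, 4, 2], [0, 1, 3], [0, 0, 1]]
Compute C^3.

C = I + N where N = [[0, 4, 2], [0, 0, 3], [0, 0, 0]] is strictly upper-triangular, so N^3 = 0.
(I + N)^3 = I + 3·N + 3·N^2 = [[1, 12, 42], [0, 1, 9], [0, 0, 1]].

[[1, 12, 42], [0, 1, 9], [0, 0, 1]]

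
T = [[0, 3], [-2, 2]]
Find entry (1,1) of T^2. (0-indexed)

-2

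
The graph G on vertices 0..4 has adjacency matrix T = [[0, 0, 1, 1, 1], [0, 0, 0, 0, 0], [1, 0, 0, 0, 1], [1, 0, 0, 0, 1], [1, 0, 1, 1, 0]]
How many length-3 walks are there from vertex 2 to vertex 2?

2

The number of length-3 walks from vertex 2 to vertex 2 is entry (2,2) of T^3, where T is the adjacency matrix.
T^2 = [[3, 0, 1, 1, 2], [0, 0, 0, 0, 0], [1, 0, 2, 2, 1], [1, 0, 2, 2, 1], [2, 0, 1, 1, 3]]
T^3 = [[4, 0, 5, 5, 5], [0, 0, 0, 0, 0], [5, 0, 2, 2, 5], [5, 0, 2, 2, 5], [5, 0, 5, 5, 4]]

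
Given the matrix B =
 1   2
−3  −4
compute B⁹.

tr B = −3 and det B = 2, so the characteristic polynomial is λ² − (−3)λ + (2) with roots −1 and −2.
Eigenvectors give P = [[−1, −2], [1, 3]] with P⁻¹ = [[−3, −2], [1, 1]], and B = P·diag(−1, −2)·P⁻¹.
Then B⁹ = P·diag(−1, −512)·P⁻¹ = [[1, 1024], [−1, −1536]] · [[−3, −2], [1, 1]] = [[1021, 1022], [−1533, −1534]].

[[1021, 1022], [−1533, −1534]]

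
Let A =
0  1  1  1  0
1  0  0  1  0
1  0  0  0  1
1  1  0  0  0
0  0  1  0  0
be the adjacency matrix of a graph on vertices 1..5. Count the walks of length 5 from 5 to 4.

The number of length-5 walks from vertex 5 to vertex 4 is entry (5,4) of A⁵, where A is the adjacency matrix.
A² = [[3, 1, 0, 1, 1], [1, 2, 1, 1, 0], [0, 1, 2, 1, 0], [1, 1, 1, 2, 0], [1, 0, 0, 0, 1]]
A³ = [[2, 4, 4, 4, 0], [4, 2, 1, 3, 1], [4, 1, 0, 1, 2], [4, 3, 1, 2, 1], [0, 1, 2, 1, 0]]
A⁴ = [[12, 6, 2, 6, 4], [6, 7, 5, 6, 1], [2, 5, 6, 5, 0], [6, 6, 5, 7, 1], [4, 1, 0, 1, 2]]
A⁵ = [[14, 18, 16, 18, 2], [18, 12, 7, 13, 5], [16, 7, 2, 7, 6], [18, 13, 7, 12, 5], [2, 5, 6, 5, 0]]

5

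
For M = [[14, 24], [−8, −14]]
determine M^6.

tr M = 0 and det M = −4, so the characteristic polynomial is λ² − (0)λ + (−4) with roots −2 and 2.
Eigenvectors give P = [[3, 2], [−2, −1]] with P⁻¹ = [[−1, −2], [2, 3]], and M = P·diag(−2, 2)·P⁻¹.
Then M^6 = P·diag(64, 64)·P⁻¹ = [[192, 128], [−128, −64]] · [[−1, −2], [2, 3]] = [[64, 0], [0, 64]].

[[64, 0], [0, 64]]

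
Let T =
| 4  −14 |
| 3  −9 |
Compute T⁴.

tr T = −5 and det T = 6, so the characteristic polynomial is λ² − (−5)λ + (6) with roots −2 and −3.
Eigenvectors give P = [[7, 2], [3, 1]] with P⁻¹ = [[1, −2], [−3, 7]], and T = P·diag(−2, −3)·P⁻¹.
Then T⁴ = P·diag(16, 81)·P⁻¹ = [[112, 162], [48, 81]] · [[1, −2], [−3, 7]] = [[−374, 910], [−195, 471]].

[[−374, 910], [−195, 471]]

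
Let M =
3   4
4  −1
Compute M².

[[25, 8], [8, 17]]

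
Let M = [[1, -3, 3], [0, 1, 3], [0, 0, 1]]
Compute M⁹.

[[1, -27, -297], [0, 1, 27], [0, 0, 1]]

M = I + N where N = [[0, -3, 3], [0, 0, 3], [0, 0, 0]] is strictly upper-triangular, so N³ = 0.
(I + N)⁹ = I + 9·N + 36·N² = [[1, -27, -297], [0, 1, 27], [0, 0, 1]].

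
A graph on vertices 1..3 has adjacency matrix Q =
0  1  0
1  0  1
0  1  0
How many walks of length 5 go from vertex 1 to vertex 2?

4

The number of length-5 walks from vertex 1 to vertex 2 is entry (1,2) of Q^5, where Q is the adjacency matrix.
Q^2 = [[1, 0, 1], [0, 2, 0], [1, 0, 1]]
Q^3 = [[0, 2, 0], [2, 0, 2], [0, 2, 0]]
Q^4 = [[2, 0, 2], [0, 4, 0], [2, 0, 2]]
Q^5 = [[0, 4, 0], [4, 0, 4], [0, 4, 0]]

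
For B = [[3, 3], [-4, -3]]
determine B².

[[-3, 0], [0, -3]]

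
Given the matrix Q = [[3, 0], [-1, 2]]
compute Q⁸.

tr Q = 5 and det Q = 6, so the characteristic polynomial is λ² − (5)λ + (6) with roots 3 and 2.
Eigenvectors give P = [[1, 0], [-1, -1]] with P⁻¹ = [[1, 0], [-1, -1]], and Q = P·diag(3, 2)·P⁻¹.
Then Q⁸ = P·diag(6561, 256)·P⁻¹ = [[6561, 0], [-6561, -256]] · [[1, 0], [-1, -1]] = [[6561, 0], [-6305, 256]].

[[6561, 0], [-6305, 256]]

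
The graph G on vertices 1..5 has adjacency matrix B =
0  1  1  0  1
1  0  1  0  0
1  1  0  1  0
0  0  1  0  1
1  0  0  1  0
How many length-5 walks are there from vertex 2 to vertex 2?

16

The number of length-5 walks from vertex 2 to vertex 2 is entry (2,2) of B^5, where B is the adjacency matrix.
B^2 = [[3, 1, 1, 2, 0], [1, 2, 1, 1, 1], [1, 1, 3, 0, 2], [2, 1, 0, 2, 0], [0, 1, 2, 0, 2]]
B^3 = [[2, 4, 6, 1, 5], [4, 2, 4, 2, 2], [6, 4, 2, 5, 1], [1, 2, 5, 0, 4], [5, 2, 1, 4, 0]]
B^4 = [[15, 8, 7, 11, 3], [8, 8, 8, 6, 6], [7, 8, 15, 3, 11], [11, 6, 3, 9, 1], [3, 6, 11, 1, 9]]
B^5 = [[18, 22, 34, 10, 26], [22, 16, 22, 14, 14], [34, 22, 18, 26, 10], [10, 14, 26, 4, 20], [26, 14, 10, 20, 4]]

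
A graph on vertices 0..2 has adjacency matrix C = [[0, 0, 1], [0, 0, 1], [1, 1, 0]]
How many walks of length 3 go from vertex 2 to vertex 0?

The number of length-3 walks from vertex 2 to vertex 0 is entry (2,0) of C³, where C is the adjacency matrix.
C² = [[1, 1, 0], [1, 1, 0], [0, 0, 2]]
C³ = [[0, 0, 2], [0, 0, 2], [2, 2, 0]]

2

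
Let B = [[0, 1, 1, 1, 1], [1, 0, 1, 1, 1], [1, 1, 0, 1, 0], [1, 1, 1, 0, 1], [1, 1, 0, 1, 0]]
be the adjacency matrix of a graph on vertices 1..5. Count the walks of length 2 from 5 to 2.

2

The number of length-2 walks from vertex 5 to vertex 2 is entry (5,2) of B², where B is the adjacency matrix.
B² = [[4, 3, 2, 3, 2], [3, 4, 2, 3, 2], [2, 2, 3, 2, 3], [3, 3, 2, 4, 2], [2, 2, 3, 2, 3]]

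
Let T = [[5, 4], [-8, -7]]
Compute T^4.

[[-79, -80], [160, 161]]

tr T = -2 and det T = -3, so the characteristic polynomial is λ² − (-2)λ + (-3) with roots -3 and 1.
Eigenvectors give P = [[-1, -1], [2, 1]] with P⁻¹ = [[1, 1], [-2, -1]], and T = P·diag(-3, 1)·P⁻¹.
Then T^4 = P·diag(81, 1)·P⁻¹ = [[-81, -1], [162, 1]] · [[1, 1], [-2, -1]] = [[-79, -80], [160, 161]].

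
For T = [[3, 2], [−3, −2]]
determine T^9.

T² = T (a projection; rank 1, trace 1), so T^9 = T.

[[3, 2], [−3, −2]]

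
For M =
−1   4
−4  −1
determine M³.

[[47, −52], [52, 47]]

M² = [[−15, −8], [8, −15]]
M³ = [[47, −52], [52, 47]]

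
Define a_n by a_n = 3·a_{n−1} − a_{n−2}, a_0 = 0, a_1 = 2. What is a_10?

13530

With companion matrix C = [[3, −1], [1, 0]], [a_n, a_{n−1}]ᵀ = C·[a_{n−1}, a_{n−2}]ᵀ, so [a_10, a_9]ᵀ = C^9·[a_1, a_0]ᵀ.
C^9 = [[6765, −2584], [2584, −987]], giving [a_10, a_9]ᵀ = [[13530], [5168]].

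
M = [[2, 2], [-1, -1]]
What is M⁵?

[[2, 2], [-1, -1]]

M² = M (a projection; rank 1, trace 1), so M⁵ = M.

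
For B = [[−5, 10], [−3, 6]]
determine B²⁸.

[[−5, 10], [−3, 6]]

B² = B (a projection; rank 1, trace 1), so B²⁸ = B.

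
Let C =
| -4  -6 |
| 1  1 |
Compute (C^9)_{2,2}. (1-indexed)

tr C = -3 and det C = 2, so the characteristic polynomial is λ² − (-3)λ + (2) with roots -2 and -1.
Eigenvectors give P = [[3, 2], [-1, -1]] with P⁻¹ = [[1, 2], [-1, -3]], and C = P·diag(-2, -1)·P⁻¹.
Then C^9 = P·diag(-512, -1)·P⁻¹ = [[-1536, -2], [512, 1]] · [[1, 2], [-1, -3]] = [[-1534, -3066], [511, 1021]].

1021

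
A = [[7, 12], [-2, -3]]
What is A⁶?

[[2185, 4368], [-728, -1455]]

tr A = 4 and det A = 3, so the characteristic polynomial is λ² − (4)λ + (3) with roots 1 and 3.
Eigenvectors give P = [[-2, -3], [1, 1]] with P⁻¹ = [[1, 3], [-1, -2]], and A = P·diag(1, 3)·P⁻¹.
Then A⁶ = P·diag(1, 729)·P⁻¹ = [[-2, -2187], [1, 729]] · [[1, 3], [-1, -2]] = [[2185, 4368], [-728, -1455]].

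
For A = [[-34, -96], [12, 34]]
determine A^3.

tr A = 0 and det A = -4, so the characteristic polynomial is λ² − (0)λ + (-4) with roots -2 and 2.
Eigenvectors give P = [[-3, 8], [1, -3]] with P⁻¹ = [[-3, -8], [-1, -3]], and A = P·diag(-2, 2)·P⁻¹.
Then A^3 = P·diag(-8, 8)·P⁻¹ = [[24, 64], [-8, -24]] · [[-3, -8], [-1, -3]] = [[-136, -384], [48, 136]].

[[-136, -384], [48, 136]]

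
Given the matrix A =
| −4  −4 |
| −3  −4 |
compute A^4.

[[1552, 1792], [1344, 1552]]

A^2 = [[28, 32], [24, 28]]
A^3 = [[−208, −240], [−180, −208]]
A^4 = [[1552, 1792], [1344, 1552]]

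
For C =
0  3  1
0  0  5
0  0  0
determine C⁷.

C is strictly triangular, hence nilpotent: C³ = 0, so C⁷ = 0.

[[0, 0, 0], [0, 0, 0], [0, 0, 0]]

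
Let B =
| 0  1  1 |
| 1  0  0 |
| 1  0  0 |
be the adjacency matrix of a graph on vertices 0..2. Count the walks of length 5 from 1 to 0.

4

The number of length-5 walks from vertex 1 to vertex 0 is entry (1,0) of B⁵, where B is the adjacency matrix.
B² = [[2, 0, 0], [0, 1, 1], [0, 1, 1]]
B³ = [[0, 2, 2], [2, 0, 0], [2, 0, 0]]
B⁴ = [[4, 0, 0], [0, 2, 2], [0, 2, 2]]
B⁵ = [[0, 4, 4], [4, 0, 0], [4, 0, 0]]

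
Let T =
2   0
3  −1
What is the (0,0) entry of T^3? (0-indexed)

8

tr T = 1 and det T = −2, so the characteristic polynomial is λ² − (1)λ + (−2) with roots 2 and −1.
Eigenvectors give P = [[−1, 0], [−1, 1]] with P⁻¹ = [[−1, 0], [−1, 1]], and T = P·diag(2, −1)·P⁻¹.
Then T^3 = P·diag(8, −1)·P⁻¹ = [[−8, 0], [−8, −1]] · [[−1, 0], [−1, 1]] = [[8, 0], [9, −1]].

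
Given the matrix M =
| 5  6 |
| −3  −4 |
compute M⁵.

[[65, 66], [−33, −34]]

tr M = 1 and det M = −2, so the characteristic polynomial is λ² − (1)λ + (−2) with roots −1 and 2.
Eigenvectors give P = [[−1, −2], [1, 1]] with P⁻¹ = [[1, 2], [−1, −1]], and M = P·diag(−1, 2)·P⁻¹.
Then M⁵ = P·diag(−1, 32)·P⁻¹ = [[1, −64], [−1, 32]] · [[1, 2], [−1, −1]] = [[65, 66], [−33, −34]].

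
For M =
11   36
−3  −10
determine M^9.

tr M = 1 and det M = −2, so the characteristic polynomial is λ² − (1)λ + (−2) with roots −1 and 2.
Eigenvectors give P = [[−3, 4], [1, −1]] with P⁻¹ = [[1, 4], [1, 3]], and M = P·diag(−1, 2)·P⁻¹.
Then M^9 = P·diag(−1, 512)·P⁻¹ = [[3, 2048], [−1, −512]] · [[1, 4], [1, 3]] = [[2051, 6156], [−513, −1540]].

[[2051, 6156], [−513, −1540]]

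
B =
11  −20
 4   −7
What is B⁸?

[[32801, −65600], [13120, −26239]]

tr B = 4 and det B = 3, so the characteristic polynomial is λ² − (4)λ + (3) with roots 3 and 1.
Eigenvectors give P = [[5, 2], [2, 1]] with P⁻¹ = [[1, −2], [−2, 5]], and B = P·diag(3, 1)·P⁻¹.
Then B⁸ = P·diag(6561, 1)·P⁻¹ = [[32805, 2], [13122, 1]] · [[1, −2], [−2, 5]] = [[32801, −65600], [13120, −26239]].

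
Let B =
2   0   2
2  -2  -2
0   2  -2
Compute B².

[[4, 4, 0], [0, 0, 12], [4, -8, 0]]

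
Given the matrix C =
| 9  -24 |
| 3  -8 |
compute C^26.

[[9, -24], [3, -8]]

C² = C (a projection; rank 1, trace 1), so C^26 = C.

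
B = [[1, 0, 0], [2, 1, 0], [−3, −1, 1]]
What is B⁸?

B = I + N where N = [[0, 0, 0], [2, 0, 0], [−3, −1, 0]] is strictly lower-triangular, so N³ = 0.
(I + N)⁸ = I + 8·N + 28·N² = [[1, 0, 0], [16, 1, 0], [−80, −8, 1]].

[[1, 0, 0], [16, 1, 0], [−80, −8, 1]]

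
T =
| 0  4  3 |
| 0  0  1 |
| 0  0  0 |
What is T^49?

T is strictly triangular, hence nilpotent: T^3 = 0, so T^49 = 0.

[[0, 0, 0], [0, 0, 0], [0, 0, 0]]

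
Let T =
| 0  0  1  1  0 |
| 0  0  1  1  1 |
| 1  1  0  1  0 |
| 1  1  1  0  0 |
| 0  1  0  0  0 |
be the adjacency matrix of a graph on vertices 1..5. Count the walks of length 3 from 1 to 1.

2

The number of length-3 walks from vertex 1 to vertex 1 is entry (1,1) of T³, where T is the adjacency matrix.
T² = [[2, 2, 1, 1, 0], [2, 3, 1, 1, 0], [1, 1, 3, 2, 1], [1, 1, 2, 3, 1], [0, 0, 1, 1, 1]]
T³ = [[2, 2, 5, 5, 2], [2, 2, 6, 6, 3], [5, 6, 4, 5, 1], [5, 6, 5, 4, 1], [2, 3, 1, 1, 0]]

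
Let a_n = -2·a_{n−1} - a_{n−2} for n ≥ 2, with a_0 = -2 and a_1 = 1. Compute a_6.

With companion matrix C = [[-2, -1], [1, 0]], [a_n, a_{n−1}]ᵀ = C·[a_{n−1}, a_{n−2}]ᵀ, so [a_6, a_5]ᵀ = C⁵·[a_1, a_0]ᵀ.
C⁵ = [[-6, -5], [5, 4]], giving [a_6, a_5]ᵀ = [[4], [-3]].

4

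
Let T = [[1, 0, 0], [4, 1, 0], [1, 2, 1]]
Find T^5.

[[1, 0, 0], [20, 1, 0], [85, 10, 1]]

T = I + N where N = [[0, 0, 0], [4, 0, 0], [1, 2, 0]] is strictly lower-triangular, so N^3 = 0.
(I + N)^5 = I + 5·N + 10·N^2 = [[1, 0, 0], [20, 1, 0], [85, 10, 1]].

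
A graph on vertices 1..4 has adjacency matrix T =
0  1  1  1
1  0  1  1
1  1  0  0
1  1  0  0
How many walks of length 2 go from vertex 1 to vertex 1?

The number of length-2 walks from vertex 1 to vertex 1 is entry (1,1) of T^2, where T is the adjacency matrix.
T^2 = [[3, 2, 1, 1], [2, 3, 1, 1], [1, 1, 2, 2], [1, 1, 2, 2]]

3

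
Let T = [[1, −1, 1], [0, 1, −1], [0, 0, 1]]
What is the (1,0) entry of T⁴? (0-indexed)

T = I + N where N = [[0, −1, 1], [0, 0, −1], [0, 0, 0]] is strictly upper-triangular, so N³ = 0.
(I + N)⁴ = I + 4·N + 6·N² = [[1, −4, 10], [0, 1, −4], [0, 0, 1]].

0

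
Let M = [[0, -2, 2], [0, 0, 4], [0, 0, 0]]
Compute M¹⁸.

M is strictly triangular, hence nilpotent: M³ = 0, so M¹⁸ = 0.

[[0, 0, 0], [0, 0, 0], [0, 0, 0]]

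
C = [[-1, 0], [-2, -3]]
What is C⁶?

tr C = -4 and det C = 3, so the characteristic polynomial is λ² − (-4)λ + (3) with roots -1 and -3.
Eigenvectors give P = [[1, 0], [-1, -1]] with P⁻¹ = [[1, 0], [-1, -1]], and C = P·diag(-1, -3)·P⁻¹.
Then C⁶ = P·diag(1, 729)·P⁻¹ = [[1, 0], [-1, -729]] · [[1, 0], [-1, -1]] = [[1, 0], [728, 729]].

[[1, 0], [728, 729]]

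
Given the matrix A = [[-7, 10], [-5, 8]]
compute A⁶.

[[-601, 1330], [-665, 1394]]

tr A = 1 and det A = -6, so the characteristic polynomial is λ² − (1)λ + (-6) with roots 3 and -2.
Eigenvectors give P = [[1, 2], [1, 1]] with P⁻¹ = [[-1, 2], [1, -1]], and A = P·diag(3, -2)·P⁻¹.
Then A⁶ = P·diag(729, 64)·P⁻¹ = [[729, 128], [729, 64]] · [[-1, 2], [1, -1]] = [[-601, 1330], [-665, 1394]].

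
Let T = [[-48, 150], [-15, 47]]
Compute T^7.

[[-23022, 69450], [-6945, 20963]]

tr T = -1 and det T = -6, so the characteristic polynomial is λ² − (-1)λ + (-6) with roots 2 and -3.
Eigenvectors give P = [[3, 10], [1, 3]] with P⁻¹ = [[-3, 10], [1, -3]], and T = P·diag(2, -3)·P⁻¹.
Then T^7 = P·diag(128, -2187)·P⁻¹ = [[384, -21870], [128, -6561]] · [[-3, 10], [1, -3]] = [[-23022, 69450], [-6945, 20963]].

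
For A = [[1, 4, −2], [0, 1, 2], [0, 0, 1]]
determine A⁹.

A = I + N where N = [[0, 4, −2], [0, 0, 2], [0, 0, 0]] is strictly upper-triangular, so N³ = 0.
(I + N)⁹ = I + 9·N + 36·N² = [[1, 36, 270], [0, 1, 18], [0, 0, 1]].

[[1, 36, 270], [0, 1, 18], [0, 0, 1]]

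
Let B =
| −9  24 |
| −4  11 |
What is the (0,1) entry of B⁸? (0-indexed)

tr B = 2 and det B = −3, so the characteristic polynomial is λ² − (2)λ + (−3) with roots 3 and −1.
Eigenvectors give P = [[2, −3], [1, −1]] with P⁻¹ = [[−1, 3], [−1, 2]], and B = P·diag(3, −1)·P⁻¹.
Then B⁸ = P·diag(6561, 1)·P⁻¹ = [[13122, −3], [6561, −1]] · [[−1, 3], [−1, 2]] = [[−13119, 39360], [−6560, 19681]].

39360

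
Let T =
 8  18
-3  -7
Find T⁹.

tr T = 1 and det T = -2, so the characteristic polynomial is λ² − (1)λ + (-2) with roots -1 and 2.
Eigenvectors give P = [[2, -3], [-1, 1]] with P⁻¹ = [[-1, -3], [-1, -2]], and T = P·diag(-1, 2)·P⁻¹.
Then T⁹ = P·diag(-1, 512)·P⁻¹ = [[-2, -1536], [1, 512]] · [[-1, -3], [-1, -2]] = [[1538, 3078], [-513, -1027]].

[[1538, 3078], [-513, -1027]]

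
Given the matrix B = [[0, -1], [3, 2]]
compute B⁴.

B² = [[-3, -2], [6, 1]]
B³ = [[-6, -1], [3, -4]]
B⁴ = [[-3, 4], [-12, -11]]

[[-3, 4], [-12, -11]]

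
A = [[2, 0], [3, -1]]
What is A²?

[[4, 0], [3, 1]]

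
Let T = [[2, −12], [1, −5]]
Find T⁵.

tr T = −3 and det T = 2, so the characteristic polynomial is λ² − (−3)λ + (2) with roots −1 and −2.
Eigenvectors give P = [[4, 3], [1, 1]] with P⁻¹ = [[1, −3], [−1, 4]], and T = P·diag(−1, −2)·P⁻¹.
Then T⁵ = P·diag(−1, −32)·P⁻¹ = [[−4, −96], [−1, −32]] · [[1, −3], [−1, 4]] = [[92, −372], [31, −125]].

[[92, −372], [31, −125]]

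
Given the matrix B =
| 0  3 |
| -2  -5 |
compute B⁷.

tr B = -5 and det B = 6, so the characteristic polynomial is λ² − (-5)λ + (6) with roots -3 and -2.
Eigenvectors give P = [[-1, 3], [1, -2]] with P⁻¹ = [[2, 3], [1, 1]], and B = P·diag(-3, -2)·P⁻¹.
Then B⁷ = P·diag(-2187, -128)·P⁻¹ = [[2187, -384], [-2187, 256]] · [[2, 3], [1, 1]] = [[3990, 6177], [-4118, -6305]].

[[3990, 6177], [-4118, -6305]]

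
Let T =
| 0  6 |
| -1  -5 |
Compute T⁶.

tr T = -5 and det T = 6, so the characteristic polynomial is λ² − (-5)λ + (6) with roots -2 and -3.
Eigenvectors give P = [[-3, -2], [1, 1]] with P⁻¹ = [[-1, -2], [1, 3]], and T = P·diag(-2, -3)·P⁻¹.
Then T⁶ = P·diag(64, 729)·P⁻¹ = [[-192, -1458], [64, 729]] · [[-1, -2], [1, 3]] = [[-1266, -3990], [665, 2059]].

[[-1266, -3990], [665, 2059]]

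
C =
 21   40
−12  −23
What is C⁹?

tr C = −2 and det C = −3, so the characteristic polynomial is λ² − (−2)λ + (−3) with roots 1 and −3.
Eigenvectors give P = [[2, 5], [−1, −3]] with P⁻¹ = [[3, 5], [−1, −2]], and C = P·diag(1, −3)·P⁻¹.
Then C⁹ = P·diag(1, −19683)·P⁻¹ = [[2, −98415], [−1, 59049]] · [[3, 5], [−1, −2]] = [[98421, 196840], [−59052, −118103]].

[[98421, 196840], [−59052, −118103]]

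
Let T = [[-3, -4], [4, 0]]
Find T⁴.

[[-95, -276], [276, 112]]

T² = [[-7, 12], [-12, -16]]
T³ = [[69, 28], [-28, 48]]
T⁴ = [[-95, -276], [276, 112]]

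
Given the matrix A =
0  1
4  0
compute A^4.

A^2 = [[4, 0], [0, 4]]
A^3 = [[0, 4], [16, 0]]
A^4 = [[16, 0], [0, 16]]

[[16, 0], [0, 16]]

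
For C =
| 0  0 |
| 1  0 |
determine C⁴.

[[0, 0], [0, 0]]

C is strictly triangular, hence nilpotent: C² = 0, so C⁴ = 0.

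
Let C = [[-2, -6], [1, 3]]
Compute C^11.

[[-2, -6], [1, 3]]

C² = C (a projection; rank 1, trace 1), so C^11 = C.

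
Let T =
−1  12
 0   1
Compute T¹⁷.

T² = I (check: tr T = 0 and det T = −1), so T¹⁷ = T since 17 is odd.

[[−1, 12], [0, 1]]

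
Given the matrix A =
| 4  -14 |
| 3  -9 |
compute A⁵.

tr A = -5 and det A = 6, so the characteristic polynomial is λ² − (-5)λ + (6) with roots -2 and -3.
Eigenvectors give P = [[7, 2], [3, 1]] with P⁻¹ = [[1, -2], [-3, 7]], and A = P·diag(-2, -3)·P⁻¹.
Then A⁵ = P·diag(-32, -243)·P⁻¹ = [[-224, -486], [-96, -243]] · [[1, -2], [-3, 7]] = [[1234, -2954], [633, -1509]].

[[1234, -2954], [633, -1509]]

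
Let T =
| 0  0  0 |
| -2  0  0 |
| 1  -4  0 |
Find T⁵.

T is strictly triangular, hence nilpotent: T³ = 0, so T⁵ = 0.

[[0, 0, 0], [0, 0, 0], [0, 0, 0]]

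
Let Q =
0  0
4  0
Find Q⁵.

Q is strictly triangular, hence nilpotent: Q² = 0, so Q⁵ = 0.

[[0, 0], [0, 0]]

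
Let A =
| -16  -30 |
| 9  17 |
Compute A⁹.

[[-2566, -5130], [1539, 3077]]

tr A = 1 and det A = -2, so the characteristic polynomial is λ² − (1)λ + (-2) with roots 2 and -1.
Eigenvectors give P = [[-5, -2], [3, 1]] with P⁻¹ = [[1, 2], [-3, -5]], and A = P·diag(2, -1)·P⁻¹.
Then A⁹ = P·diag(512, -1)·P⁻¹ = [[-2560, 2], [1536, -1]] · [[1, 2], [-3, -5]] = [[-2566, -5130], [1539, 3077]].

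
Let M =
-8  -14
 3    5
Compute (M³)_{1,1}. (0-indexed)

tr M = -3 and det M = 2, so the characteristic polynomial is λ² − (-3)λ + (2) with roots -1 and -2.
Eigenvectors give P = [[-2, 7], [1, -3]] with P⁻¹ = [[3, 7], [1, 2]], and M = P·diag(-1, -2)·P⁻¹.
Then M³ = P·diag(-1, -8)·P⁻¹ = [[2, -56], [-1, 24]] · [[3, 7], [1, 2]] = [[-50, -98], [21, 41]].

41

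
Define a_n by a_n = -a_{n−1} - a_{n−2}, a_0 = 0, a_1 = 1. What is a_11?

-1

With companion matrix Q = [[-1, -1], [1, 0]], [a_n, a_{n−1}]ᵀ = Q·[a_{n−1}, a_{n−2}]ᵀ, so [a_11, a_10]ᵀ = Q¹⁰·[a_1, a_0]ᵀ.
Q¹⁰ = [[-1, -1], [1, 0]], giving [a_11, a_10]ᵀ = [[-1], [1]].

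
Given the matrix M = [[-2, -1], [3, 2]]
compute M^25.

[[-2, -1], [3, 2]]

M² = I (check: tr M = 0 and det M = -1), so M^25 = M since 25 is odd.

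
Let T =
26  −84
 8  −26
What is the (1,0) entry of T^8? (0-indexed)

tr T = 0 and det T = −4, so the characteristic polynomial is λ² − (0)λ + (−4) with roots 2 and −2.
Eigenvectors give P = [[7, −3], [2, −1]] with P⁻¹ = [[1, −3], [2, −7]], and T = P·diag(2, −2)·P⁻¹.
Then T^8 = P·diag(256, 256)·P⁻¹ = [[1792, −768], [512, −256]] · [[1, −3], [2, −7]] = [[256, 0], [0, 256]].

0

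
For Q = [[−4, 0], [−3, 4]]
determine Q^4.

Q^2 = [[16, 0], [0, 16]]
Q^3 = [[−64, 0], [−48, 64]]
Q^4 = [[256, 0], [0, 256]]

[[256, 0], [0, 256]]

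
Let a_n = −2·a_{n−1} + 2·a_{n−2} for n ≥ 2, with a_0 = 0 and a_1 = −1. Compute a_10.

6688

With companion matrix M = [[−2, 2], [1, 0]], [a_n, a_{n−1}]ᵀ = M·[a_{n−1}, a_{n−2}]ᵀ, so [a_10, a_9]ᵀ = M⁹·[a_1, a_0]ᵀ.
M⁹ = [[−6688, 4896], [2448, −1792]], giving [a_10, a_9]ᵀ = [[6688], [−2448]].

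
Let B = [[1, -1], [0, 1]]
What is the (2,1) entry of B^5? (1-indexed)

B = I + N where N = [[0, -1], [0, 0]] is strictly upper-triangular, so N^2 = 0.
(I + N)^5 = I + 5·N = [[1, -5], [0, 1]].

0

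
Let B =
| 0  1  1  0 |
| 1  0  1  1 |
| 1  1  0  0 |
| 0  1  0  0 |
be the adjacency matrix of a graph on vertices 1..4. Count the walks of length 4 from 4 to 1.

4

The number of length-4 walks from vertex 4 to vertex 1 is entry (4,1) of B⁴, where B is the adjacency matrix.
B² = [[2, 1, 1, 1], [1, 3, 1, 0], [1, 1, 2, 1], [1, 0, 1, 1]]
B³ = [[2, 4, 3, 1], [4, 2, 4, 3], [3, 4, 2, 1], [1, 3, 1, 0]]
B⁴ = [[7, 6, 6, 4], [6, 11, 6, 2], [6, 6, 7, 4], [4, 2, 4, 3]]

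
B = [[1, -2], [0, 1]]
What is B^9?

B = I + N where N = [[0, -2], [0, 0]] is strictly upper-triangular, so N^2 = 0.
(I + N)^9 = I + 9·N = [[1, -18], [0, 1]].

[[1, -18], [0, 1]]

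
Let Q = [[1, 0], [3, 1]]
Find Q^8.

[[1, 0], [24, 1]]

Q = I + N where N = [[0, 0], [3, 0]] is strictly lower-triangular, so N^2 = 0.
(I + N)^8 = I + 8·N = [[1, 0], [24, 1]].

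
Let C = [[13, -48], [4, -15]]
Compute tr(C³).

tr C = -2 and det C = -3, so the characteristic polynomial is λ² − (-2)λ + (-3) with roots -3 and 1.
Eigenvectors give P = [[3, 4], [1, 1]] with P⁻¹ = [[-1, 4], [1, -3]], and C = P·diag(-3, 1)·P⁻¹.
Then C³ = P·diag(-27, 1)·P⁻¹ = [[-81, 4], [-27, 1]] · [[-1, 4], [1, -3]] = [[85, -336], [28, -111]].

-26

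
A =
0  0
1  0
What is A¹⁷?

A is strictly triangular, hence nilpotent: A² = 0, so A¹⁷ = 0.

[[0, 0], [0, 0]]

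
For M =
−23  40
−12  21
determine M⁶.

[[4369, −7280], [2184, −3639]]

tr M = −2 and det M = −3, so the characteristic polynomial is λ² − (−2)λ + (−3) with roots −3 and 1.
Eigenvectors give P = [[2, −5], [1, −3]] with P⁻¹ = [[3, −5], [1, −2]], and M = P·diag(−3, 1)·P⁻¹.
Then M⁶ = P·diag(729, 1)·P⁻¹ = [[1458, −5], [729, −3]] · [[3, −5], [1, −2]] = [[4369, −7280], [2184, −3639]].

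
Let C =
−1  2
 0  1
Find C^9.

[[−1, 2], [0, 1]]

C² = I (check: tr C = 0 and det C = −1), so C^9 = C since 9 is odd.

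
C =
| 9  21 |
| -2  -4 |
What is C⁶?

[[4719, 13965], [-1330, -3926]]

tr C = 5 and det C = 6, so the characteristic polynomial is λ² − (5)λ + (6) with roots 2 and 3.
Eigenvectors give P = [[3, 7], [-1, -2]] with P⁻¹ = [[-2, -7], [1, 3]], and C = P·diag(2, 3)·P⁻¹.
Then C⁶ = P·diag(64, 729)·P⁻¹ = [[192, 5103], [-64, -1458]] · [[-2, -7], [1, 3]] = [[4719, 13965], [-1330, -3926]].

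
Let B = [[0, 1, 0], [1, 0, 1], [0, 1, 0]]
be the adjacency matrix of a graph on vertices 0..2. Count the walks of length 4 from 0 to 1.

The number of length-4 walks from vertex 0 to vertex 1 is entry (0,1) of B^4, where B is the adjacency matrix.
B^2 = [[1, 0, 1], [0, 2, 0], [1, 0, 1]]
B^3 = [[0, 2, 0], [2, 0, 2], [0, 2, 0]]
B^4 = [[2, 0, 2], [0, 4, 0], [2, 0, 2]]

0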